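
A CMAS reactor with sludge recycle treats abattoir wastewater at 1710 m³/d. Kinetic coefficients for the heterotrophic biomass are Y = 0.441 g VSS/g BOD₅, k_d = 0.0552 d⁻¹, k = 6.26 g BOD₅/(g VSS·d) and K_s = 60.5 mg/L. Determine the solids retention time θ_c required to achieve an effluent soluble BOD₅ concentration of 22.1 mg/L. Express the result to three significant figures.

θ_c ≈ 1.46 d

At the target effluent, Y k S/(K_s+S) = 0.441×6.26×22.1/82.60 = 0.7386 d⁻¹.
Then 1/θ_c = μ − k_d = 0.7386 − 0.0552 = 0.6834 d⁻¹, giving θ_c = 1.463 d.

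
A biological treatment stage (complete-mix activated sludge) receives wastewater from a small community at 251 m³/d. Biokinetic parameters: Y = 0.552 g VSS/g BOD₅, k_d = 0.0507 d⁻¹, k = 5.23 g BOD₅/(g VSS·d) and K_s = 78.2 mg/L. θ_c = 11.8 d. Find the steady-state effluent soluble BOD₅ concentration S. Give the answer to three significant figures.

S ≈ 3.85 mg/L

From the Monod/SRT balance for a CMAS, S = K_s·(1+k_d θ_c)/[θ_c·(Y k − k_d) − 1] = 78.2 × (1 + 0.0507 × 11.8) / [11.8 × (0.552 × 5.23 − 0.0507) − 1] = 125.0 / 32.47 = 3.849 mg/L.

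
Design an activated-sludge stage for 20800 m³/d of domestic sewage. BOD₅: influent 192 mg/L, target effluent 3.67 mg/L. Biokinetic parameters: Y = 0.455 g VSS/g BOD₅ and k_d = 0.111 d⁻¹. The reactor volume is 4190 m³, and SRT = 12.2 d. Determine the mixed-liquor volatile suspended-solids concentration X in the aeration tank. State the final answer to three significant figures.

From V·X·(1 + k_d·θ_c) = Y·Q·(S₀ − S)·θ_c: X = 0.455 × 20800 × (192 − 3.67) × 12.2 / [4190 × (1 + 0.111 × 12.2)] = 2204 mg/L.

X ≈ 2200 mg/L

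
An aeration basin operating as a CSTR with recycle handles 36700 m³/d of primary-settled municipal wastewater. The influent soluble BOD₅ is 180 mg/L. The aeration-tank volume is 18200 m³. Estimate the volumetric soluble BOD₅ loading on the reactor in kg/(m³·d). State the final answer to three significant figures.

L_v ≈ 0.363 kg soluble BOD₅/(m³·d)

Applied soluble BOD₅ load per unit volume = Q·S₀/V = (36700 × 180/1000)/18200 = 0.3630 kg soluble BOD₅·m⁻³·d⁻¹.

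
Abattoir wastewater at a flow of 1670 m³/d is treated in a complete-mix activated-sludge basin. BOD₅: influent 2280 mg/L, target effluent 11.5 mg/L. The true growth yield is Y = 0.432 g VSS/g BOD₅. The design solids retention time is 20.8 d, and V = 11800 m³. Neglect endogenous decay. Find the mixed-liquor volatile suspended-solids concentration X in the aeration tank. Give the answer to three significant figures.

Without decay, X = Y Q (S₀−S) θ_c / V = 0.432 × 1670 × (2280 − 11.5) × 20.8 / 11800 = 2885 mg/L.

X ≈ 2880 mg/L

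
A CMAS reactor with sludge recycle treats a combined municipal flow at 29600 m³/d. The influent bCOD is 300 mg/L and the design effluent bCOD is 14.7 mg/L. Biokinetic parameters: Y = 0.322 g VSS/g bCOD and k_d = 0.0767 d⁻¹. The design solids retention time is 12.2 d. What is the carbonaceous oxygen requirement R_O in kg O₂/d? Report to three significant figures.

R_O ≈ 6450 kg O₂/d

Y_obs = Y / (1 + k_d θ_c) = 0.322 / (1 + 0.0767 × 12.2) = 0.322 / 1.936 = 0.1663.
Q·(S₀ − S) = 29600 × (300 − 14.7) × 10⁻³ = 8445 kg/d removed.
P_X = Y_obs·Q·(S₀ − S) = 0.1663 × 8445 = 1405 kg VSS/d.
R_O = Q·ΔS − 1.42 P_X = 8445 − 1995 = 6450 kg O₂/d.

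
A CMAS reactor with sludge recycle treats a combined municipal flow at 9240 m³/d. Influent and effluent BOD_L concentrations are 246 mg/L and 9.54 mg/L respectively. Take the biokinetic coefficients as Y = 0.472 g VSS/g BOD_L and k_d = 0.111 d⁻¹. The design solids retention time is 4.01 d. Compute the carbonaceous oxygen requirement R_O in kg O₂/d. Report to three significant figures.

Correct the yield for decay: Y_obs = Y/(1 + k_d θ_c) = 0.472 / (1 + 0.111 × 4.01) = 0.472 / 1.445 = 0.3266.
ΔS = 246 − 9.54 = 236.5 mg/L, so the substrate removal rate is 9240 × 236.5/1000 = 2185 kg BOD_L/d.
Net sludge production P_X = 0.3266 × 2185 = 713.6 kg VSS/d.
R_O = Q·ΔS − 1.42 P_X = 2185 − 1013 = 1172 kg O₂/d.

R_O ≈ 1170 kg O₂/d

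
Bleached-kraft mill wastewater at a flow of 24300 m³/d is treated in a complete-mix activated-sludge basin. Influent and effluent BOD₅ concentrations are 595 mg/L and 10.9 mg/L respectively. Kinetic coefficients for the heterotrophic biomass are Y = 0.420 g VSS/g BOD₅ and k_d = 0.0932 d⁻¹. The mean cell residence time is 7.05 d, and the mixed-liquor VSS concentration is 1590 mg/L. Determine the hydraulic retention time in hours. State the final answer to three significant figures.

τ ≈ 15.8 h

Rearranging the biomass balance for a CMAS with decay, V = Y·Q·ΔS·θ_c / [X·(1+k_d θ_c)] = 0.420 × 24300 × (595 − 10.9) × 7.05 / [1590 × (1 + 0.0932 × 7.05)] = 4.2×10^7 / 2635 = 15951 m³.
HRT = V/Q = 15951 m³ / 24300 m³·d⁻¹ = 0.6564 d × 24 = 15.75 h.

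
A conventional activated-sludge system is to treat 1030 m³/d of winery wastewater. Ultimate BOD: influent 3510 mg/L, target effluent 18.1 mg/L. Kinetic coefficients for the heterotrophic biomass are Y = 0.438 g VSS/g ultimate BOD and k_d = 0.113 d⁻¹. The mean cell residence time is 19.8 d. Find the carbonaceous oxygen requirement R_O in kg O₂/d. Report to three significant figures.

Observed yield with endogenous decay: Y_obs = Y / (1 + k_d·θ_c) = 0.438 / (1 + 0.113 × 19.8) = 0.438 / 3.237 = 0.1353 g VSS/g ultimate BOD.
Substrate removed = Q·(S₀ − S) = 1030 m³/d × (3510 − 18.1) g/m³ = 3.6×10^6 g/d = 3597 kg/d.
Net sludge production P_X = 0.1353 × 3597 = 486.6 kg VSS/d.
Carbonaceous O₂ demand = substrate oxidised − cell-mass equivalent = 3597 − 1.42 × 486.6 = 2906 kg O₂/d.

R_O ≈ 2910 kg O₂/d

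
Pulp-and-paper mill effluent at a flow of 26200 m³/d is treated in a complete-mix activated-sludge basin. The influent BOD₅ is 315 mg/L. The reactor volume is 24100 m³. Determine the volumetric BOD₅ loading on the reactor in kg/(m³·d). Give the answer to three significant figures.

Applied BOD₅ load per unit volume = Q·S₀/V = (26200 × 315/1000)/24100 = 0.3424 kg BOD₅·m⁻³·d⁻¹.

L_v ≈ 0.342 kg BOD₅/(m³·d)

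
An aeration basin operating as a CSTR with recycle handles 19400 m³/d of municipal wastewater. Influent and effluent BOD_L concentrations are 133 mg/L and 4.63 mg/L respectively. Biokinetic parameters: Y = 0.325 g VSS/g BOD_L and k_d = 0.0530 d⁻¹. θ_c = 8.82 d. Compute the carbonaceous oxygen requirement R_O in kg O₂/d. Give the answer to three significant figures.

The observed yield is Y_obs = Y/(1 + k_d·θ_c) = 0.325 / (1 + 0.0530 × 8.82) = 0.325 / 1.467 = 0.2215 g VSS per g BOD_L removed.
ΔS = 133 − 4.63 = 128.4 mg/L, so the substrate removal rate is 19400 × 128.4/1000 = 2490 kg BOD_L/d.
P_X = Y_obs·Q·(S₀ − S) = 0.2215 × 2490 = 551.5 kg VSS/d.
R_O = Q·(S₀ − S) − 1.42·P_X = 2490 − 1.42 × 551.5 = 1707 kg O₂/d.

R_O ≈ 1710 kg O₂/d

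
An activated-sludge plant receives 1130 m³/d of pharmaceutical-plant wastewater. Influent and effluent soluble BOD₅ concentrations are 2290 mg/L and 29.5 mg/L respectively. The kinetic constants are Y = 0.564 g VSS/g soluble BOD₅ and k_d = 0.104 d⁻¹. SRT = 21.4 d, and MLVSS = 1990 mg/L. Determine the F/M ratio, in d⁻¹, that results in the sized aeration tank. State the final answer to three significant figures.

F/M ≈ 0.271 d⁻¹

Rearranging the biomass balance for a CMAS with decay, V = Y·Q·ΔS·θ_c / [X·(1+k_d θ_c)] = 0.564 × 1130 × (2290 − 29.5) × 21.4 / [1990 × (1 + 0.104 × 21.4)] = 3.08×10^7 / 6419 = 4803 m³.
Food-to-microorganism ratio F/M = Q S₀ / (V X) = 1130 × 2290 / (4803 × 1990) = 0.2707 d⁻¹.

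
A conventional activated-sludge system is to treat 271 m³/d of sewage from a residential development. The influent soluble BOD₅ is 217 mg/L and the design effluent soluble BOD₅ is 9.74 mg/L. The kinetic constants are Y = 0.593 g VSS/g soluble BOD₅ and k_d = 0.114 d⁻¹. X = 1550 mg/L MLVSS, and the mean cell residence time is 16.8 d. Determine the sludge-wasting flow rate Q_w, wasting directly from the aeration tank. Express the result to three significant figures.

From the SRT design equation V = Y Q (S₀−S) θ_c / [X (1 + k_d θ_c)] = 0.593 × 271 × (217 − 9.74) × 16.8 / [1550 × (1 + 0.114 × 16.8)] = 5.6×10^5 / 4519 = 123.8 m³.
With mixed-liquor wasting, θ_c = V/Q_w, so Q_w = V/θ_c = 123.8/16.8 = 7.371 m³/d.

Q_w ≈ 7.37 m³/d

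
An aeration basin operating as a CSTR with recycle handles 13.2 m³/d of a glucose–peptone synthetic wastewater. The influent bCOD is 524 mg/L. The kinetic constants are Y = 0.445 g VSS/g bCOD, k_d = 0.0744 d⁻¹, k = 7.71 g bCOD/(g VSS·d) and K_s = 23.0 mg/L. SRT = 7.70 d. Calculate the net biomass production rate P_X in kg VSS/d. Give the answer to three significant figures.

P_X ≈ 1.95 kg VSS/d

From the Monod/SRT balance for a CMAS, S = K_s·(1+k_d θ_c)/[θ_c·(Y k − k_d) − 1] = 23.0 × (1 + 0.0744 × 7.70) / [7.70 × (0.445 × 7.71 − 0.0744) − 1] = 36.18 / 24.85 = 1.456 mg/L.
The observed yield is Y_obs = Y/(1 + k_d·θ_c) = 0.445 / (1 + 0.0744 × 7.70) = 0.445 / 1.573 = 0.2829 g VSS per g bCOD removed.
Substrate removed = Q·(S₀ − S) = 13.2 m³/d × (524 − 1.46) g/m³ = 6.9×10^3 g/d = 6.898 kg/d.
Net biomass production P_X = Y_obs × Q·(S₀ − S) = 0.2829 × 6.898 = 1.951 kg VSS/d.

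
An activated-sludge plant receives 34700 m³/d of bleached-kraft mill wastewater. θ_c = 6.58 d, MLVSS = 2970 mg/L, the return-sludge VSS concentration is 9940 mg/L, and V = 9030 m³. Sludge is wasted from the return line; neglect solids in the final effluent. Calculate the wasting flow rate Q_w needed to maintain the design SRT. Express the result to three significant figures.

Wasting from the return line (neglecting effluent solids): Q_w = V·X / (θ_c·X_r) = 9030 × 2970 / (6.58 × 9940) = 410.0 m³/d.

Q_w ≈ 410 m³/d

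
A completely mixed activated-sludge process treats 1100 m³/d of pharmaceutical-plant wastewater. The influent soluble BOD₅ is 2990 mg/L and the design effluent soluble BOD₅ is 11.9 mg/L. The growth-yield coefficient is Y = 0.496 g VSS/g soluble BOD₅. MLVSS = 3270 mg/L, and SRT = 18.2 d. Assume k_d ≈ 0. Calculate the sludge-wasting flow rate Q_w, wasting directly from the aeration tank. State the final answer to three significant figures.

With k_d = 0 the design equation reduces to V = Y Q (S₀−S) θ_c / X = 0.496 × 1100 × (2990 − 11.9) × 18.2 / 3270 = 9044 m³.
For wasting at MLVSS concentration, Q_w = V/θ_c = 9044/18.2 = 496.9 m³/d.

Q_w ≈ 497 m³/d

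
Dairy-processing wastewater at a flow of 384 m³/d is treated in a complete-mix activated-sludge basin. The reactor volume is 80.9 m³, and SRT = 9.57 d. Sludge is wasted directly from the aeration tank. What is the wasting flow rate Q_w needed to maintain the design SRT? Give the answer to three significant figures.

Wasting from the aeration tank: Q_w = V / θ_c = 80.90 / 9.57 = 8.454 m³/d.

Q_w ≈ 8.45 m³/d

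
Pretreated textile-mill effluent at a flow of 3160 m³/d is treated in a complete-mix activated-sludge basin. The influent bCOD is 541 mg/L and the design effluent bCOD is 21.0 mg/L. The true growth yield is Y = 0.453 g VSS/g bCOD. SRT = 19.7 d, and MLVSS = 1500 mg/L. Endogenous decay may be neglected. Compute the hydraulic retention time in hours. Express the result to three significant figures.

With k_d = 0 the design equation reduces to V = Y Q (S₀−S) θ_c / X = 0.453 × 3160 × (541 − 21.0) × 19.7 / 1500 = 9776 m³.
HRT = V/Q = 9776 m³ / 3160 m³·d⁻¹ = 3.094 d × 24 = 74.25 h.

τ ≈ 74.2 h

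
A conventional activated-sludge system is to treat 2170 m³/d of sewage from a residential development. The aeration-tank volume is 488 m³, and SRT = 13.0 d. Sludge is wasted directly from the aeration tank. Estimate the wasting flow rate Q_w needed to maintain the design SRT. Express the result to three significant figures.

Q_w ≈ 37.5 m³/d

Wasting from the aeration tank: Q_w = V / θ_c = 488.0 / 13.0 = 37.54 m³/d.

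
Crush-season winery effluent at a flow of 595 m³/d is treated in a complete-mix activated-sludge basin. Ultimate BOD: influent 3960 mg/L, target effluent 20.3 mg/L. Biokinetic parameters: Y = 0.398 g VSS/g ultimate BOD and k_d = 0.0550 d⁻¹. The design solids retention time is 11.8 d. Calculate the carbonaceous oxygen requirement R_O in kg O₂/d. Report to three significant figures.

Observed yield with endogenous decay: Y_obs = Y / (1 + k_d·θ_c) = 0.398 / (1 + 0.0550 × 11.8) = 0.398 / 1.649 = 0.2414 g VSS/g ultimate BOD.
Substrate removed = Q·(S₀ − S) = 595 m³/d × (3960 − 20.3) g/m³ = 2.34×10^6 g/d = 2344 kg/d.
P_X = Y_obs·Q·(S₀ − S) = 0.2414 × 2344 = 565.8 kg VSS/d.
R_O = Q·ΔS − 1.42 P_X = 2344 − 803.4 = 1541 kg O₂/d.

R_O ≈ 1540 kg O₂/d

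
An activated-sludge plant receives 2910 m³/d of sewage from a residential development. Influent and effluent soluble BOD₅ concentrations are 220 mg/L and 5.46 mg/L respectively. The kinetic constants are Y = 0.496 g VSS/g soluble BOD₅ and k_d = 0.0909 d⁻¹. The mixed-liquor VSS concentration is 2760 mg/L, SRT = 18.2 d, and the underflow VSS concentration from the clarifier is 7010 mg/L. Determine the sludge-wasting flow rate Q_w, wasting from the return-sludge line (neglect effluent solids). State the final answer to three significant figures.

Q_w ≈ 16.6 m³/d

Steady-state biomass mass balance: V·X·(1 + k_d·θ_c) = Y·Q·(S₀ − S)·θ_c, so V = 0.496 × 2910 × (220 − 5.46) × 18.2 / [2760 × (1 + 0.0909 × 18.2)] = 5.64×10^6 / 7326 = 769.3 m³.
θ_c = V·X/(Q_w·X_r) when wasting from the recycle, so Q_w = V·X/(θ_c·X_r) = 769.3 × 2760 / (18.2 × 7010) = 16.64 m³/d.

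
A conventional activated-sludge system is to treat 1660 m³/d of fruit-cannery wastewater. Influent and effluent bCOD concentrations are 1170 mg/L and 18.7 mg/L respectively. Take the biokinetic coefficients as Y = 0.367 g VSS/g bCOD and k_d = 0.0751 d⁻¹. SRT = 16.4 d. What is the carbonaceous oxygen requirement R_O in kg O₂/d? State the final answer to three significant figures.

Observed yield with endogenous decay: Y_obs = Y / (1 + k_d·θ_c) = 0.367 / (1 + 0.0751 × 16.4) = 0.367 / 2.232 = 0.1645 g VSS/g bCOD.
Q·(S₀ − S) = 1660 × (1170 − 18.7) × 10⁻³ = 1911 kg/d removed.
Net sludge production P_X = 0.1645 × 1911 = 314.3 kg VSS/d.
R_O = Q·(S₀ − S) − 1.42·P_X = 1911 − 1.42 × 314.3 = 1465 kg O₂/d.

R_O ≈ 1460 kg O₂/d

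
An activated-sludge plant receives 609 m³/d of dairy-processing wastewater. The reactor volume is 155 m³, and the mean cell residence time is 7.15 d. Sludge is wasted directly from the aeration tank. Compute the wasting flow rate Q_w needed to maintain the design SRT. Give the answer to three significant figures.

For wasting at MLVSS concentration, Q_w = V/θ_c = 155.0/7.15 = 21.68 m³/d.

Q_w ≈ 21.7 m³/d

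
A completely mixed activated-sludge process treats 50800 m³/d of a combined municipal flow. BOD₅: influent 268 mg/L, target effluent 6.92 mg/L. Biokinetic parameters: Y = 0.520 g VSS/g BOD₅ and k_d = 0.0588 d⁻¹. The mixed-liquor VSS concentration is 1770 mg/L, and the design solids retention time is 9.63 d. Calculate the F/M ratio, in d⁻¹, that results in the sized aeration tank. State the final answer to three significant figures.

From the SRT design equation V = Y Q (S₀−S) θ_c / [X (1 + k_d θ_c)] = 0.520 × 50800 × (268 − 6.92) × 9.63 / [1770 × (1 + 0.0588 × 9.63)] = 6.64×10^7 / 2772 = 23957 m³.
F/M = Q·S₀ / (V·X) = 50800 × 268 / (23957 × 1770) = 0.3211 g BOD₅·(g VSS·d)⁻¹.

F/M ≈ 0.321 d⁻¹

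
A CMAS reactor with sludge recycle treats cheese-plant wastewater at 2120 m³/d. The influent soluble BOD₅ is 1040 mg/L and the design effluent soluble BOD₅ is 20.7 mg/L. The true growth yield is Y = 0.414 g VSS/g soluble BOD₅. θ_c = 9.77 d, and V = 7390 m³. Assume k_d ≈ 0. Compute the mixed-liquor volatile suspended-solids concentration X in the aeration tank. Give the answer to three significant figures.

Without decay, X = Y Q (S₀−S) θ_c / V = 0.414 × 2120 × (1040 − 20.7) × 9.77 / 7390 = 1183 mg/L.

X ≈ 1180 mg/L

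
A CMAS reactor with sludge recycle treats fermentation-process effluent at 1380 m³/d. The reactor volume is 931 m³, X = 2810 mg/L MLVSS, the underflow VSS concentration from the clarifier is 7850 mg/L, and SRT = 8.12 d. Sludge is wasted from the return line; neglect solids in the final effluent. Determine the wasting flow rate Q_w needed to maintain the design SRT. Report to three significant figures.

Q_w ≈ 41.0 m³/d

Wasting from the return line (neglecting effluent solids): Q_w = V·X / (θ_c·X_r) = 931.0 × 2810 / (8.12 × 7850) = 41.04 m³/d.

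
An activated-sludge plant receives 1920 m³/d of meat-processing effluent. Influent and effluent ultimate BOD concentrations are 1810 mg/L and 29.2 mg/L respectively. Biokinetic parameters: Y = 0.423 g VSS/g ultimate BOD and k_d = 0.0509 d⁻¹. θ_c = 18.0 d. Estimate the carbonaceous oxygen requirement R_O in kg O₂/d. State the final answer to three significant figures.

R_O ≈ 2350 kg O₂/d

Observed yield with endogenous decay: Y_obs = Y / (1 + k_d·θ_c) = 0.423 / (1 + 0.0509 × 18.0) = 0.423 / 1.916 = 0.2207 g VSS/g ultimate BOD.
ΔS = 1810 − 29.2 = 1781 mg/L, so the substrate removal rate is 1920 × 1781/1000 = 3419 kg ultimate BOD/d.
P_X = Y_obs·Q·(S₀ − S) = 0.2207 × 3419 = 754.8 kg VSS/d.
R_O = Q·(S₀ − S) − 1.42·P_X = 3419 − 1.42 × 754.8 = 2347 kg O₂/d.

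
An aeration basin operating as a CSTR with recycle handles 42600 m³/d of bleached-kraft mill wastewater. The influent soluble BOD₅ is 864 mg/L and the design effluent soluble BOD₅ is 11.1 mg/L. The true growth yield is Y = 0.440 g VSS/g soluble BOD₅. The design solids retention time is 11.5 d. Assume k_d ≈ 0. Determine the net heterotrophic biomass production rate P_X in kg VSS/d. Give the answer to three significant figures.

Since k_d ≈ 0, Y_obs = Y = 0.440 g VSS/g soluble BOD₅.
Mass of soluble BOD₅ removed per day: Q(S₀ − S) = 42600 × 852.9 g/m³ = 36334 kg/d.
Biomass produced: P_X = Y_obs·Q·ΔS = 0.4400 × 36334 ≈ 15987 kg VSS/d.

P_X ≈ 16000 kg VSS/d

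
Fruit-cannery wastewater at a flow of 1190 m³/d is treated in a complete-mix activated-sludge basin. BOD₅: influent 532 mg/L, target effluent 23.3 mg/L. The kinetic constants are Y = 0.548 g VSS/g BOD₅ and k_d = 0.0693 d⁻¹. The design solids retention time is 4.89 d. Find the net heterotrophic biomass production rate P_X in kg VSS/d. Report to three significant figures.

Observed yield with endogenous decay: Y_obs = Y / (1 + k_d·θ_c) = 0.548 / (1 + 0.0693 × 4.89) = 0.548 / 1.339 = 0.4093 g VSS/g BOD₅.
Mass of BOD₅ removed per day: Q(S₀ − S) = 1190 × 508.7 g/m³ = 605.4 kg/d.
P_X = Y_obs · Q(S₀ − S) = 0.4093 × 605.4 = 247.8 kg VSS/d.

P_X ≈ 248 kg VSS/d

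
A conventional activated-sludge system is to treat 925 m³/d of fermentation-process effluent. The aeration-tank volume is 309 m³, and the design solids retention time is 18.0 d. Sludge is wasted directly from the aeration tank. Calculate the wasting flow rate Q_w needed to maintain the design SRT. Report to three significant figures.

For wasting at MLVSS concentration, Q_w = V/θ_c = 309.0/18.0 = 17.17 m³/d.

Q_w ≈ 17.2 m³/d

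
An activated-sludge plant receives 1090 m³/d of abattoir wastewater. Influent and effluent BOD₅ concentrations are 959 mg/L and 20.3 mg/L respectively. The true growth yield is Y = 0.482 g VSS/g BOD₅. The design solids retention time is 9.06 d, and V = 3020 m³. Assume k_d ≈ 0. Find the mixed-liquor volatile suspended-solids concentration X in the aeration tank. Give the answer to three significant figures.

X ≈ 1480 mg/L

X = Y·Q·ΔS·θ_c / V = 0.482 × 1090 × (959 − 20.3) × 9.06 / 3020 = 1480 mg/L.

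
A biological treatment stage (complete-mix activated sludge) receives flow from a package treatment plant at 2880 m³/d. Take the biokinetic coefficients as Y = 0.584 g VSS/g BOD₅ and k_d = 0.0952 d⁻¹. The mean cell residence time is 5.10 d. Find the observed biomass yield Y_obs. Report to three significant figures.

Y_obs ≈ 0.393 g VSS/g BOD₅

Correct the yield for decay: Y_obs = Y/(1 + k_d θ_c) = 0.584 / (1 + 0.0952 × 5.10) = 0.584 / 1.486 = 0.3931.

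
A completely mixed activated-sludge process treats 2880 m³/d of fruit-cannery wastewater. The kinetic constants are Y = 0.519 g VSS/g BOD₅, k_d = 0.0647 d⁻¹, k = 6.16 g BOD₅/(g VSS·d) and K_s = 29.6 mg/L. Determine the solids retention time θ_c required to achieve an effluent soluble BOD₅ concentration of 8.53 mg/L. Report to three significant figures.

θ_c ≈ 1.54 d

Specific growth rate at S = 8.53 mg/L: μ = YkS/(K_s+S) = 0.519·6.16·8.53/(29.6+8.53) = 0.7152 d⁻¹.
1/θ_c = 0.7152 − 0.0647 = 0.6505 d⁻¹, so θ_c = 1.537 d.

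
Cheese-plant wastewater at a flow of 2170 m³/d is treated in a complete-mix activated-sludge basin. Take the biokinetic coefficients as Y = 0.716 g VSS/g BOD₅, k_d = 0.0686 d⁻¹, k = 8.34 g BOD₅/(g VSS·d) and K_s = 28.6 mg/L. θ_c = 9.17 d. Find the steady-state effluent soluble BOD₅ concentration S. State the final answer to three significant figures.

S ≈ 0.877 mg/L

From the Monod/SRT balance for a CMAS, S = K_s·(1+k_d θ_c)/[θ_c·(Y k − k_d) − 1] = 28.6 × (1 + 0.0686 × 9.17) / [9.17 × (0.716 × 8.34 − 0.0686) − 1] = 46.59 / 53.13 = 0.8769 mg/L.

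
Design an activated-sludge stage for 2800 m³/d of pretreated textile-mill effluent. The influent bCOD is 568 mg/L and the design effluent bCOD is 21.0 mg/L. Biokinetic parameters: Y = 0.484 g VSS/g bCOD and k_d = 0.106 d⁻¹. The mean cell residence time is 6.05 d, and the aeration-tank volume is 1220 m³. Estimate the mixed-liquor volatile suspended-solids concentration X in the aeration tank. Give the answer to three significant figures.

X ≈ 2240 mg/L

From V·X·(1 + k_d·θ_c) = Y·Q·(S₀ − S)·θ_c: X = 0.484 × 2800 × (568 − 21.0) × 6.05 / [1220 × (1 + 0.106 × 6.05)] = 2240 mg/L.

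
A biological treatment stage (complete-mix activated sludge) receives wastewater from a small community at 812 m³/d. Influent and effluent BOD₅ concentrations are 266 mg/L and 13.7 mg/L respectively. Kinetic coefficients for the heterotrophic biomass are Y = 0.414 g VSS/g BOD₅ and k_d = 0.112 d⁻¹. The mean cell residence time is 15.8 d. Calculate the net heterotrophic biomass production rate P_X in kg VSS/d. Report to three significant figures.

P_X ≈ 30.6 kg VSS/d

Y_obs = Y / (1 + k_d θ_c) = 0.414 / (1 + 0.112 × 15.8) = 0.414 / 2.770 = 0.1495.
ΔS = 266 − 13.7 = 252.3 mg/L, so the substrate removal rate is 812 × 252.3/1000 = 204.9 kg BOD₅/d.
Net biomass production P_X = Y_obs × Q·(S₀ − S) = 0.1495 × 204.9 = 30.62 kg VSS/d.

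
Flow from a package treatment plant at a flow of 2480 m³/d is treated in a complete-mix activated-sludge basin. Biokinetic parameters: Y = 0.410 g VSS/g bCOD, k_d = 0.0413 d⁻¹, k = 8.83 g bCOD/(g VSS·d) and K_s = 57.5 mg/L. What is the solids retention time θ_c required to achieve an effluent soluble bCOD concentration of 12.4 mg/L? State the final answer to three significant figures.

θ_c ≈ 1.66 d

Specific growth rate at S = 12.4 mg/L: μ = YkS/(K_s+S) = 0.410·8.83·12.4/(57.5+12.4) = 0.6422 d⁻¹.
1/θ_c = 0.6422 − 0.0413 = 0.6009 d⁻¹, so θ_c = 1.664 d.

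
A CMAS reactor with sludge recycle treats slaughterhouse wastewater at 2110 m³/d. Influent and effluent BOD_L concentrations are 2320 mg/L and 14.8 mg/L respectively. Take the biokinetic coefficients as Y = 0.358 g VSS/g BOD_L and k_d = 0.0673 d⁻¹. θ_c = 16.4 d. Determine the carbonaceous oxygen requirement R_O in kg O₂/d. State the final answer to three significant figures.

R_O ≈ 3690 kg O₂/d

The observed yield is Y_obs = Y/(1 + k_d·θ_c) = 0.358 / (1 + 0.0673 × 16.4) = 0.358 / 2.104 = 0.1702 g VSS per g BOD_L removed.
ΔS = 2320 − 14.8 = 2305 mg/L, so the substrate removal rate is 2110 × 2305/1000 = 4864 kg BOD_L/d.
Net sludge production P_X = 0.1702 × 4864 = 827.7 kg VSS/d.
Carbonaceous O₂ demand = substrate oxidised − cell-mass equivalent = 4864 − 1.42 × 827.7 = 3689 kg O₂/d.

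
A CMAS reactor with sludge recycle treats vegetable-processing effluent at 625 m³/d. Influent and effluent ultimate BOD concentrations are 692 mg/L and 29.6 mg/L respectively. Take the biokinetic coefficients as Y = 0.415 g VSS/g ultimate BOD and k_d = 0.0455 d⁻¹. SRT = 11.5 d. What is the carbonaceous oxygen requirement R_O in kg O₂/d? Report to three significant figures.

R_O ≈ 254 kg O₂/d

Y_obs = Y / (1 + k_d θ_c) = 0.415 / (1 + 0.0455 × 11.5) = 0.415 / 1.523 = 0.2724.
Substrate removed = Q·(S₀ − S) = 625 m³/d × (692 − 29.6) g/m³ = 4.14×10^5 g/d = 414.0 kg/d.
Biomass synthesised: P_X = Y_obs × 414.0 = 112.8 kg VSS/d.
R_O = Q·ΔS − 1.42 P_X = 414.0 − 160.2 = 253.8 kg O₂/d.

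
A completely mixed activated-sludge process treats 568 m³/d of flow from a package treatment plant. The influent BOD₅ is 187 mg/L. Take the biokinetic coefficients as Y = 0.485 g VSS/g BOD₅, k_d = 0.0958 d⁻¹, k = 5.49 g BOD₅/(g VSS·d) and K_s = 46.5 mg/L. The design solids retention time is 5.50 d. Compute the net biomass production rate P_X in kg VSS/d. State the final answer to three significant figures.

Effluent substrate depends only on kinetics and SRT: S = K_s(1 + k_d θ_c) / [θ_c(Yk − k_d) − 1] = 46.5 × (1 + 0.0958 × 5.50) / [5.50 × (0.485 × 5.49 − 0.0958) − 1] = 71.00 / 13.12 = 5.413 mg/L.
Observed yield with endogenous decay: Y_obs = Y / (1 + k_d·θ_c) = 0.485 / (1 + 0.0958 × 5.50) = 0.485 / 1.527 = 0.3176 g VSS/g BOD₅.
Substrate removed = Q·(S₀ − S) = 568 m³/d × (187 − 5.41) g/m³ = 1.03×10^5 g/d = 103.1 kg/d.
Biomass produced: P_X = Y_obs·Q·ΔS = 0.3176 × 103.1 ≈ 32.76 kg VSS/d.

P_X ≈ 32.8 kg VSS/d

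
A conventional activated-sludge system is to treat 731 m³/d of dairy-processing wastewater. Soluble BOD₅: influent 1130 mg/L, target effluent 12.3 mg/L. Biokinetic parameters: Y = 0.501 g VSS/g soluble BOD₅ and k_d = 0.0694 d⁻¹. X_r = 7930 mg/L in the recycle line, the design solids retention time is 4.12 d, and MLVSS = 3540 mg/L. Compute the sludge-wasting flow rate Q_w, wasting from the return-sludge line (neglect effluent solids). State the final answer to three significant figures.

Q_w ≈ 40.1 m³/d

Steady-state biomass mass balance: V·X·(1 + k_d·θ_c) = Y·Q·(S₀ − S)·θ_c, so V = 0.501 × 731 × (1130 − 12.3) × 4.12 / [3540 × (1 + 0.0694 × 4.12)] = 1.69×10^6 / 4552 = 370.5 m³.
Wasting from the return line (neglecting effluent solids): Q_w = V·X / (θ_c·X_r) = 370.5 × 3540 / (4.12 × 7930) = 40.14 m³/d.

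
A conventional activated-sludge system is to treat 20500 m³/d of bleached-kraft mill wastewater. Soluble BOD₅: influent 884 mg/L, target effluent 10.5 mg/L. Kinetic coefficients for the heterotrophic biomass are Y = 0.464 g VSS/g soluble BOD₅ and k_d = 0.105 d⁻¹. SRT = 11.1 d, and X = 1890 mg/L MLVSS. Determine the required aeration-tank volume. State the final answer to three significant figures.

V ≈ 22500 m³

Steady-state biomass mass balance: V·X·(1 + k_d·θ_c) = Y·Q·(S₀ − S)·θ_c, so V = 0.464 × 20500 × (884 − 10.5) × 11.1 / [1890 × (1 + 0.105 × 11.1)] = 9.22×10^7 / 4093 = 22534 m³.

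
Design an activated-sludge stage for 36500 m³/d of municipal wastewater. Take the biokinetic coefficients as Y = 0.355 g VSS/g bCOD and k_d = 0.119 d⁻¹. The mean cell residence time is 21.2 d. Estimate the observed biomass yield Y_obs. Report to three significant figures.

Y_obs ≈ 0.101 g VSS/g bCOD

Y_obs = Y / (1 + k_d θ_c) = 0.355 / (1 + 0.119 × 21.2) = 0.355 / 3.523 = 0.1008.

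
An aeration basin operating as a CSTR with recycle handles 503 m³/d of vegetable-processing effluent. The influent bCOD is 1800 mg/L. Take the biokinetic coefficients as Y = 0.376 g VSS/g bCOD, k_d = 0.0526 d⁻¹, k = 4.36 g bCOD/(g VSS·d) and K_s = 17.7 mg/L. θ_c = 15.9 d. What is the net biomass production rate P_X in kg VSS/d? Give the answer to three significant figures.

P_X ≈ 185 kg VSS/d

For a completely mixed reactor with recycle the Lawrence–McCarty relation gives S = K_s·(1 + k_d·θ_c) / [θ_c·(Y·k − k_d) − 1] = 17.7 × (1 + 0.0526 × 15.9) / [15.9 × (0.376 × 4.36 − 0.0526) − 1] = 32.50 / 24.23 = 1.341 mg/L.
The observed yield is Y_obs = Y/(1 + k_d·θ_c) = 0.376 / (1 + 0.0526 × 15.9) = 0.376 / 1.836 = 0.2048 g VSS per g bCOD removed.
Mass of bCOD removed per day: Q(S₀ − S) = 503 × 1799 g/m³ = 904.7 kg/d.
Biomass produced: P_X = Y_obs·Q·ΔS = 0.2048 × 904.7 ≈ 185.2 kg VSS/d.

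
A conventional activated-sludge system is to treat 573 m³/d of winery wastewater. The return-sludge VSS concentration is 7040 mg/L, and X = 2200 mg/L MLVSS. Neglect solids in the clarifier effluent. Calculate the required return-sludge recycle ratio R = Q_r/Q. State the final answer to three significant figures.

R ≈ 0.455

Mass balance around the secondary clarifier (neglecting effluent solids): R = X / (X_r − X) = 2200 / (7040 − 2200) = 0.4545.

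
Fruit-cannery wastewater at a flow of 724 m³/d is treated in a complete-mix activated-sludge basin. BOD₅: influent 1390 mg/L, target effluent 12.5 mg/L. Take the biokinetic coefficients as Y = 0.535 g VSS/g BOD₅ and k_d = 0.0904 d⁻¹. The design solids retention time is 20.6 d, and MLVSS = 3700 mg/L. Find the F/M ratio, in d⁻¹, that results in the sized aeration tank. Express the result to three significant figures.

F/M ≈ 0.262 d⁻¹

Steady-state biomass mass balance: V·X·(1 + k_d·θ_c) = Y·Q·(S₀ − S)·θ_c, so V = 0.535 × 724 × (1390 − 12.5) × 20.6 / [3700 × (1 + 0.0904 × 20.6)] = 1.1×10^7 / 10590 = 1038 m³.
F/M = Q·S₀ / (V·X) = 724 × 1390 / (1038 × 3700) = 0.2621 g BOD₅·(g VSS·d)⁻¹.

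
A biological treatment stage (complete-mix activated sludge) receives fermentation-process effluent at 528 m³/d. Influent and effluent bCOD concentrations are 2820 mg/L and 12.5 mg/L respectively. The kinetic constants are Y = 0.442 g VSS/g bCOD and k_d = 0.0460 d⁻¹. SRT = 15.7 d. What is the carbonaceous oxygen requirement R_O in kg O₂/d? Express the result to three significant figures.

Correct the yield for decay: Y_obs = Y/(1 + k_d θ_c) = 0.442 / (1 + 0.0460 × 15.7) = 0.442 / 1.722 = 0.2566.
Substrate removed = Q·(S₀ − S) = 528 m³/d × (2820 − 12.5) g/m³ = 1.48×10^6 g/d = 1482 kg/d.
Biomass synthesised: P_X = Y_obs × 1482 = 380.4 kg VSS/d.
Carbonaceous O₂ demand = substrate oxidised − cell-mass equivalent = 1482 − 1.42 × 380.4 = 942.1 kg O₂/d.

R_O ≈ 942 kg O₂/d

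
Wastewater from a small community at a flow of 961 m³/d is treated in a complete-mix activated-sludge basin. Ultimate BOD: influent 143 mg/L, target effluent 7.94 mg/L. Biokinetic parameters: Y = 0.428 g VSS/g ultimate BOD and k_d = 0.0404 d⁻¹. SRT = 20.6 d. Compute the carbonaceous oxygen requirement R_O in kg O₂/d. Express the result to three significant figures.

Observed yield with endogenous decay: Y_obs = Y / (1 + k_d·θ_c) = 0.428 / (1 + 0.0404 × 20.6) = 0.428 / 1.832 = 0.2336 g VSS/g ultimate BOD.
ΔS = 143 − 7.94 = 135.1 mg/L, so the substrate removal rate is 961 × 135.1/1000 = 129.8 kg ultimate BOD/d.
Biomass synthesised: P_X = Y_obs × 129.8 = 30.32 kg VSS/d.
Carbonaceous O₂ demand = substrate oxidised − cell-mass equivalent = 129.8 − 1.42 × 30.32 = 86.74 kg O₂/d.

R_O ≈ 86.7 kg O₂/d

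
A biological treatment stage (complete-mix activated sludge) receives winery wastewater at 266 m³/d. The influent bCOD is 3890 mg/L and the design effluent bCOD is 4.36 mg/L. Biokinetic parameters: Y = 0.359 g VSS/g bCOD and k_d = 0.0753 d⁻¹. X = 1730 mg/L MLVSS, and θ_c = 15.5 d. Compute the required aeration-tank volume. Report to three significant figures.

From the SRT design equation V = Y Q (S₀−S) θ_c / [X (1 + k_d θ_c)] = 0.359 × 266 × (3890 − 4.36) × 15.5 / [1730 × (1 + 0.0753 × 15.5)] = 5.75×10^6 / 3749 = 1534 m³.

V ≈ 1530 m³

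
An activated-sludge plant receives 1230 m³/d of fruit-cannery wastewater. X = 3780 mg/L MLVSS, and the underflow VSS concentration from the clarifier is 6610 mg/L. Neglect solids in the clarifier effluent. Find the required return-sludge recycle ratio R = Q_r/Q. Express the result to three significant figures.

R ≈ 1.34

Mass balance around the secondary clarifier (neglecting effluent solids): R = X / (X_r − X) = 3780 / (6610 − 3780) = 1.336.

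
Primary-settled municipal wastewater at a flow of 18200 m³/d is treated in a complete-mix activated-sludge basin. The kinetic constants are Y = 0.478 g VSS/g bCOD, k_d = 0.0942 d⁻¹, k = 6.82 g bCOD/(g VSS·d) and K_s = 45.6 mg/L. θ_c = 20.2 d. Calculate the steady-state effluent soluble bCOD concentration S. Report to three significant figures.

S ≈ 2.10 mg/L

For a completely mixed reactor with recycle the Lawrence–McCarty relation gives S = K_s·(1 + k_d·θ_c) / [θ_c·(Y·k − k_d) − 1] = 45.6 × (1 + 0.0942 × 20.2) / [20.2 × (0.478 × 6.82 − 0.0942) − 1] = 132.4 / 62.95 = 2.103 mg/L.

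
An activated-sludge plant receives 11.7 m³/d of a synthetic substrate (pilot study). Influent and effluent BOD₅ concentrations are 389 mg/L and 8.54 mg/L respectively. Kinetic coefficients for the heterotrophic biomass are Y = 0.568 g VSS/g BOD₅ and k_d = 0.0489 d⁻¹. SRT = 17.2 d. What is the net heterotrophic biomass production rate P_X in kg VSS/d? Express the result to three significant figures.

Y_obs = Y / (1 + k_d θ_c) = 0.568 / (1 + 0.0489 × 17.2) = 0.568 / 1.841 = 0.3085.
ΔS = 389 − 8.54 = 380.5 mg/L, so the substrate removal rate is 11.7 × 380.5/1000 = 4.451 kg BOD₅/d.
Biomass produced: P_X = Y_obs·Q·ΔS = 0.3085 × 4.451 ≈ 1.373 kg VSS/d.

P_X ≈ 1.37 kg VSS/d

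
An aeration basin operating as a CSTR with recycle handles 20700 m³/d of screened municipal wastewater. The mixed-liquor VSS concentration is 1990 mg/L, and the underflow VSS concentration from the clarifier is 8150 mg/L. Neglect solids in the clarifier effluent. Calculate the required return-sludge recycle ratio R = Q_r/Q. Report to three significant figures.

R ≈ 0.323

R = Q_r/Q = X/(X_r − X) = 1990 / (8150 − 1990) = 0.3231.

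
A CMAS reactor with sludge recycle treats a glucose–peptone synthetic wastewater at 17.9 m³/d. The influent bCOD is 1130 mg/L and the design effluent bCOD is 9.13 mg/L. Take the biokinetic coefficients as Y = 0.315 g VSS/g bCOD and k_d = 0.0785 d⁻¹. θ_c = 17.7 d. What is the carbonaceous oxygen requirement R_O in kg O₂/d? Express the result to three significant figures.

Correct the yield for decay: Y_obs = Y/(1 + k_d θ_c) = 0.315 / (1 + 0.0785 × 17.7) = 0.315 / 2.389 = 0.1318.
Mass of bCOD removed per day: Q(S₀ − S) = 17.9 × 1121 g/m³ = 20.06 kg/d.
Net sludge production P_X = 0.1318 × 20.06 = 2.645 kg VSS/d.
R_O = Q·ΔS − 1.42 P_X = 20.06 − 3.756 = 16.31 kg O₂/d.

R_O ≈ 16.3 kg O₂/d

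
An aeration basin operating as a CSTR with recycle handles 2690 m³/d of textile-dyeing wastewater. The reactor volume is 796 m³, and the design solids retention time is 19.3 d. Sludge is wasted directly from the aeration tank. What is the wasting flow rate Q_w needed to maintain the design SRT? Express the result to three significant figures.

Wasting from the aeration tank: Q_w = V / θ_c = 796.0 / 19.3 = 41.24 m³/d.

Q_w ≈ 41.2 m³/d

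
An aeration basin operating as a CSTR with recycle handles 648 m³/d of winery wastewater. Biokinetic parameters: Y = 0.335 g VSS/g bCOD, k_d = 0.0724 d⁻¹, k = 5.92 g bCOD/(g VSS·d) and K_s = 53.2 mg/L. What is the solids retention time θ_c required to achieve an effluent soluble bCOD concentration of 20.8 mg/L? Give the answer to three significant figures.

At the target effluent, Y k S/(K_s+S) = 0.335×5.92×20.8/74.00 = 0.5574 d⁻¹.
Then 1/θ_c = μ − k_d = 0.5574 − 0.0724 = 0.4850 d⁻¹, giving θ_c = 2.062 d.

θ_c ≈ 2.06 d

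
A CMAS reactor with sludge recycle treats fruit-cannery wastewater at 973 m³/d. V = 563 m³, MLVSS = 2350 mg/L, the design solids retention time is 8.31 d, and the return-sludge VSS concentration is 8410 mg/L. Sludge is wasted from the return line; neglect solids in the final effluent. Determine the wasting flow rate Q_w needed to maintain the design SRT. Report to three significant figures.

Q_w ≈ 18.9 m³/d

Wasting from the return line (neglecting effluent solids): Q_w = V·X / (θ_c·X_r) = 563.0 × 2350 / (8.31 × 8410) = 18.93 m³/d.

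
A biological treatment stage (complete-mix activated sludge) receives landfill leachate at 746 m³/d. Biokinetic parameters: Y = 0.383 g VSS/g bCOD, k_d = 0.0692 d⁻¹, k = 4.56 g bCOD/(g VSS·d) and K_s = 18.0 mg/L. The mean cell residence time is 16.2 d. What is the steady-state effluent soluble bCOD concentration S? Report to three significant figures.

Effluent substrate depends only on kinetics and SRT: S = K_s(1 + k_d θ_c) / [θ_c(Yk − k_d) − 1] = 18.0 × (1 + 0.0692 × 16.2) / [16.2 × (0.383 × 4.56 − 0.0692) − 1] = 38.18 / 26.17 = 1.459 mg/L.

S ≈ 1.46 mg/L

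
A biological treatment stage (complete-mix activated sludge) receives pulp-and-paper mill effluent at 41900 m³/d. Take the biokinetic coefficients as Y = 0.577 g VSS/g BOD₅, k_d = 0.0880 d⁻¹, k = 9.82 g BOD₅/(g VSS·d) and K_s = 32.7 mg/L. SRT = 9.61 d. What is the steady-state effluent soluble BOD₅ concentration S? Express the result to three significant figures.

S ≈ 1.15 mg/L

For a completely mixed reactor with recycle the Lawrence–McCarty relation gives S = K_s·(1 + k_d·θ_c) / [θ_c·(Y·k − k_d) − 1] = 32.7 × (1 + 0.0880 × 9.61) / [9.61 × (0.577 × 9.82 − 0.0880) − 1] = 60.35 / 52.61 = 1.147 mg/L.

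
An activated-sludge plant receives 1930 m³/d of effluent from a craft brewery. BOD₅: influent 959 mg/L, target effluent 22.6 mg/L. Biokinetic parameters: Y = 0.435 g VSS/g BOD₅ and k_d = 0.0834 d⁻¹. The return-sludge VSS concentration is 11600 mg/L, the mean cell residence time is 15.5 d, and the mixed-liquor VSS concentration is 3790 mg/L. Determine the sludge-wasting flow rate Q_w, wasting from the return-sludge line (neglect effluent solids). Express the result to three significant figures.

Q_w ≈ 29.6 m³/d

Rearranging the biomass balance for a CMAS with decay, V = Y·Q·ΔS·θ_c / [X·(1+k_d θ_c)] = 0.435 × 1930 × (959 − 22.6) × 15.5 / [3790 × (1 + 0.0834 × 15.5)] = 1.22×10^7 / 8689 = 1402 m³.
θ_c = V·X/(Q_w·X_r) when wasting from the recycle, so Q_w = V·X/(θ_c·X_r) = 1402 × 3790 / (15.5 × 11600) = 29.56 m³/d.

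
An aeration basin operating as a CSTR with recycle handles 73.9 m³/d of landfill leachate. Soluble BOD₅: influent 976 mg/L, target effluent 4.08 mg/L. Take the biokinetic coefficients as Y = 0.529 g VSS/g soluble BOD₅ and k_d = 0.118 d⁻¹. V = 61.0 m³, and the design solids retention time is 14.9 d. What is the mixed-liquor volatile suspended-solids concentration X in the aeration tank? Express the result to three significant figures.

From V·X·(1 + k_d·θ_c) = Y·Q·(S₀ − S)·θ_c: X = 0.529 × 73.9 × (976 − 4.08) × 14.9 / [61.0 × (1 + 0.118 × 14.9)] = 3365 mg/L.

X ≈ 3360 mg/L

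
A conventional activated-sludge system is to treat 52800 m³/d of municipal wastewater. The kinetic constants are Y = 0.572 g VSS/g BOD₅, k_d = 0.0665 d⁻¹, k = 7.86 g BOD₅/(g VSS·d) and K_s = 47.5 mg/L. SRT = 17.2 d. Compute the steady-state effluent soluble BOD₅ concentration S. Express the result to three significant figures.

S ≈ 1.35 mg/L

From the Monod/SRT balance for a CMAS, S = K_s·(1+k_d θ_c)/[θ_c·(Y k − k_d) − 1] = 47.5 × (1 + 0.0665 × 17.2) / [17.2 × (0.572 × 7.86 − 0.0665) − 1] = 101.8 / 75.19 = 1.354 mg/L.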